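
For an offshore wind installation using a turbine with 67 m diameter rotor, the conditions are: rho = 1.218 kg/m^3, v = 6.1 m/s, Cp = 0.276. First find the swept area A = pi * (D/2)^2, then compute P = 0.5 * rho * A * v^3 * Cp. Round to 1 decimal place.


Step 1 -- Compute swept area:
  A = pi * (D/2)^2 = pi * (67/2)^2 = 3525.65 m^2
Step 2 -- Apply wind power equation:
  P = 0.5 * rho * A * v^3 * Cp
  v^3 = 6.1^3 = 226.981
  P = 0.5 * 1.218 * 3525.65 * 226.981 * 0.276
  P = 134510.2 W

134510.2


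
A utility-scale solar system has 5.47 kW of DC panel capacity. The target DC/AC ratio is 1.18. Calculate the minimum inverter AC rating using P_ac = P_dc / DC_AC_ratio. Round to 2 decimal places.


The inverter AC capacity is determined by the DC/AC ratio.
Given: P_dc = 5.47 kW, DC/AC ratio = 1.18
P_ac = P_dc / ratio = 5.47 / 1.18
P_ac = 4.64 kW

4.64


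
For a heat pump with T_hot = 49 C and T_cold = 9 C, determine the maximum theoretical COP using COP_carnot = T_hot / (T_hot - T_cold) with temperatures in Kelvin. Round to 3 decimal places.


Convert to Kelvin:
  T_hot = 49 + 273.15 = 322.15 K
  T_cold = 9 + 273.15 = 282.15 K
Apply Carnot COP formula:
  COP = T_hot_K / (T_hot_K - T_cold_K) = 322.15 / 40.0
  COP = 8.054

8.054


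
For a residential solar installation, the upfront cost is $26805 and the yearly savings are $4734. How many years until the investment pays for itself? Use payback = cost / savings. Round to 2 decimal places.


Simple payback period = initial cost / annual savings
Payback = 26805 / 4734
Payback = 5.66 years

5.66


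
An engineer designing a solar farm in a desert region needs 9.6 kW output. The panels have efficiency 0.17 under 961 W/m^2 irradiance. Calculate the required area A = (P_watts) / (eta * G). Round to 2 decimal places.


Convert target power to watts: P = 9.6 * 1000 = 9600.0 W
Compute denominator: eta * G = 0.17 * 961 = 163.37
Required area A = P / (eta * G) = 9600.0 / 163.37
A = 58.76 m^2

58.76


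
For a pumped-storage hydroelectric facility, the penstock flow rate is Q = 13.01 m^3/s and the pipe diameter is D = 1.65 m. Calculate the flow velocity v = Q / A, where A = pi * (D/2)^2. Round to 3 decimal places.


Compute pipe cross-sectional area:
  A = pi * (D/2)^2 = pi * (1.65/2)^2 = 2.1382 m^2
Calculate velocity:
  v = Q / A = 13.01 / 2.1382
  v = 6.084 m/s

6.084


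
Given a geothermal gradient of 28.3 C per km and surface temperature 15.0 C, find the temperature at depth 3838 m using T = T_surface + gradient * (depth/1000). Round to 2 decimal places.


Convert depth to km: 3838 / 1000 = 3.838 km
Temperature increase = gradient * depth_km = 28.3 * 3.838 = 108.62 C
Temperature at depth = T_surface + delta_T = 15.0 + 108.62
T = 123.62 C

123.62


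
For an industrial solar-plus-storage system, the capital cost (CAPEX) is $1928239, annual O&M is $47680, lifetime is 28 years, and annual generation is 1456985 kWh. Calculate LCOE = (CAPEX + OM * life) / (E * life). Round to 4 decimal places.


Total cost = CAPEX + OM * lifetime = 1928239 + 47680 * 28 = 1928239 + 1335040 = 3263279
Total generation = annual * lifetime = 1456985 * 28 = 40795580 kWh
LCOE = 3263279 / 40795580
LCOE = 0.0800 $/kWh

0.0800


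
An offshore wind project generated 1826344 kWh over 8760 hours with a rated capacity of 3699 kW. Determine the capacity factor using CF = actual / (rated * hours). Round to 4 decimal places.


Capacity factor = actual output / maximum possible output
Maximum possible = rated * hours = 3699 * 8760 = 32403240 kWh
CF = 1826344 / 32403240
CF = 0.0564

0.0564


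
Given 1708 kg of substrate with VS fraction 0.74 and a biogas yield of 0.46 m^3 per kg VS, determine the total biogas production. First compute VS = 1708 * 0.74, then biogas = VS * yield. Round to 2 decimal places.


Compute volatile solids:
  VS = mass * VS_fraction = 1708 * 0.74 = 1263.92 kg
Calculate biogas volume:
  Biogas = VS * specific_yield = 1263.92 * 0.46
  Biogas = 581.40 m^3

581.40


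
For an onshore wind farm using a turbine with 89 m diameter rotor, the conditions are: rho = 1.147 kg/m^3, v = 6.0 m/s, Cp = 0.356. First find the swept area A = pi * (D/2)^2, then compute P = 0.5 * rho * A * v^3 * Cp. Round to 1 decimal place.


Step 1 -- Compute swept area:
  A = pi * (D/2)^2 = pi * (89/2)^2 = 6221.14 m^2
Step 2 -- Apply wind power equation:
  P = 0.5 * rho * A * v^3 * Cp
  v^3 = 6.0^3 = 216.0
  P = 0.5 * 1.147 * 6221.14 * 216.0 * 0.356
  P = 274351.3 W

274351.3


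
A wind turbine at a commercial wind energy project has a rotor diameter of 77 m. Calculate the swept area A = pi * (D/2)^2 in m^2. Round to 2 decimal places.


Compute the rotor radius:
  r = D / 2 = 77 / 2 = 38.5 m
Calculate swept area:
  A = pi * r^2 = pi * 38.5^2
  A = 4656.63 m^2

4656.63


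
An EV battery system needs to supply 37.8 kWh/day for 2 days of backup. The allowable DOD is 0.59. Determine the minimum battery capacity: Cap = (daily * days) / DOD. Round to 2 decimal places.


Total energy needed = daily * days = 37.8 * 2 = 75.6 kWh
Account for depth of discharge:
  Cap = total_energy / DOD = 75.6 / 0.59
  Cap = 128.14 kWh

128.14


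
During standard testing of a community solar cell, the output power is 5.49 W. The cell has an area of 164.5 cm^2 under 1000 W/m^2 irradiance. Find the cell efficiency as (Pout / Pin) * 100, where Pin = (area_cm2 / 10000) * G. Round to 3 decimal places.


First compute the input power:
  Pin = area_cm2 / 10000 * G = 164.5 / 10000 * 1000 = 16.45 W
Then compute efficiency:
  Efficiency = (Pout / Pin) * 100 = (5.49 / 16.45) * 100
  Efficiency = 33.374%

33.374


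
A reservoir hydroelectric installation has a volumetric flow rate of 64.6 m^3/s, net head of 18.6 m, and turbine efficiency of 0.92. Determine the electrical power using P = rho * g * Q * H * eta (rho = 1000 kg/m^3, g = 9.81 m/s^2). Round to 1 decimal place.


Apply the hydropower formula P = rho * g * Q * H * eta
rho * g = 1000 * 9.81 = 9810.0
P = 9810.0 * 64.6 * 18.6 * 0.92
P = 10844319.3 W

10844319.3


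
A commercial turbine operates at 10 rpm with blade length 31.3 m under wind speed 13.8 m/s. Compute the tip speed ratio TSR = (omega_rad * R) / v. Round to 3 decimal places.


Convert rotational speed to rad/s:
  omega = 10 * 2 * pi / 60 = 1.0472 rad/s
Compute tip speed:
  v_tip = omega * R = 1.0472 * 31.3 = 32.777 m/s
Tip speed ratio:
  TSR = v_tip / v_wind = 32.777 / 13.8 = 2.375

2.375


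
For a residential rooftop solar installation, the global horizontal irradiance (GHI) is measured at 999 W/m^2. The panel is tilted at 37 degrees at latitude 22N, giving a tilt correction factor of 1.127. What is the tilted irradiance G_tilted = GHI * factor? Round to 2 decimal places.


Identify the given values:
  GHI = 999 W/m^2, tilt correction factor = 1.127
Apply the formula G_tilted = GHI * factor:
  G_tilted = 999 * 1.127
  G_tilted = 1125.87 W/m^2

1125.87


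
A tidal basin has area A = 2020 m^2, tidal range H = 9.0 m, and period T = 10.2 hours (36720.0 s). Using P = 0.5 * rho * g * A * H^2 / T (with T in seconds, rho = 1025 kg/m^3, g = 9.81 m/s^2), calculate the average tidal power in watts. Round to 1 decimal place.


Convert period to seconds: T = 10.2 * 3600 = 36720.0 s
H^2 = 9.0^2 = 81.0
P = 0.5 * rho * g * A * H^2 / T
P = 0.5 * 1025 * 9.81 * 2020 * 81.0 / 36720.0
P = 22402.5 W

22402.5


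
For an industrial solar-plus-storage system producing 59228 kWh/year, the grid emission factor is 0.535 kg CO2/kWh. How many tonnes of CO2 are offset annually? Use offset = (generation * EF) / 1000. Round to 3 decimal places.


CO2 offset in kg = generation * emission_factor
CO2 offset = 59228 * 0.535 = 31686.98 kg
Convert to tonnes:
  CO2 offset = 31686.98 / 1000 = 31.687 tonnes

31.687


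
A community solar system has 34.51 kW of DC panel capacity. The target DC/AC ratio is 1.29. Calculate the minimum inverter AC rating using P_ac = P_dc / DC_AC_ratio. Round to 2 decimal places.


The inverter AC capacity is determined by the DC/AC ratio.
Given: P_dc = 34.51 kW, DC/AC ratio = 1.29
P_ac = P_dc / ratio = 34.51 / 1.29
P_ac = 26.75 kW

26.75


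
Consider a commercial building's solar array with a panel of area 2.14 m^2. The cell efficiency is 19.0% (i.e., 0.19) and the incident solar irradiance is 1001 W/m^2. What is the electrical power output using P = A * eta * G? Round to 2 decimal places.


Use the solar power formula P = A * eta * G.
Given: A = 2.14 m^2, eta = 0.19, G = 1001 W/m^2
P = 2.14 * 0.19 * 1001
P = 407.01 W

407.01


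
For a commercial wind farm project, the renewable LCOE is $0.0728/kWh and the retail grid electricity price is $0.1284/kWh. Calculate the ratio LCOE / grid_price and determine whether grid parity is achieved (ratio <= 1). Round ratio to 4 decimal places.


Compare LCOE to grid price:
  LCOE = $0.0728/kWh, Grid price = $0.1284/kWh
  Ratio = LCOE / grid_price = 0.0728 / 0.1284 = 0.5670
  Grid parity achieved (ratio <= 1)? yes

0.5670


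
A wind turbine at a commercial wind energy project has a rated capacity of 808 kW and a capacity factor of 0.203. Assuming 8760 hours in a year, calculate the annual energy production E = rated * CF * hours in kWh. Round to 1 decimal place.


Annual energy = rated_kW * capacity_factor * hours_per_year
Given: P_rated = 808 kW, CF = 0.203, hours = 8760
E = 808 * 0.203 * 8760
E = 1436850.2 kWh

1436850.2


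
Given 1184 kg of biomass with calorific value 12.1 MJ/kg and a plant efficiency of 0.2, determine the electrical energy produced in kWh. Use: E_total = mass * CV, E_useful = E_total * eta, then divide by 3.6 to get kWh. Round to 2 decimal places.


Total energy = mass * CV = 1184 * 12.1 = 14326.4 MJ
Useful energy = total * eta = 14326.4 * 0.2 = 2865.28 MJ
Convert to kWh: 2865.28 / 3.6
Useful energy = 795.91 kWh

795.91


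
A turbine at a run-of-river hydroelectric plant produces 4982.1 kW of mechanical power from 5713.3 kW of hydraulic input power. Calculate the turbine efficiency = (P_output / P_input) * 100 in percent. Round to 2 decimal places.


Turbine efficiency = (output power / input power) * 100
eta = (4982.1 / 5713.3) * 100
eta = 87.20%

87.20


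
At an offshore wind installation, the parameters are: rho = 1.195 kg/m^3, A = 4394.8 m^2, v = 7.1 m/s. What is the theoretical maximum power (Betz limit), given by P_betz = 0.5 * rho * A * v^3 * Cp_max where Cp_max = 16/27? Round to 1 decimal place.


The Betz coefficient Cp_max = 16/27 = 0.5926
v^3 = 7.1^3 = 357.911
P_betz = 0.5 * rho * A * v^3 * Cp_max
P_betz = 0.5 * 1.195 * 4394.8 * 357.911 * 0.5926
P_betz = 556939.8 W

556939.8


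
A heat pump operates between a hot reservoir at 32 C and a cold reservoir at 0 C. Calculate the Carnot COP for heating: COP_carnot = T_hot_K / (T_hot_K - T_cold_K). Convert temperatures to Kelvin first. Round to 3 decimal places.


Convert to Kelvin:
  T_hot = 32 + 273.15 = 305.15 K
  T_cold = 0 + 273.15 = 273.15 K
Apply Carnot COP formula:
  COP = T_hot_K / (T_hot_K - T_cold_K) = 305.15 / 32.0
  COP = 9.536

9.536


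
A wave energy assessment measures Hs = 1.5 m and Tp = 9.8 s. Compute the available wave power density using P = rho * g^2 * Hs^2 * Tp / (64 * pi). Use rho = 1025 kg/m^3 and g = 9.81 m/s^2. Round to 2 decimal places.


Apply wave power formula:
  g^2 = 9.81^2 = 96.2361
  Hs^2 = 1.5^2 = 2.25
  Numerator = rho * g^2 * Hs^2 * Tp = 1025 * 96.2361 * 2.25 * 9.8 = 2175056.16
  Denominator = 64 * pi = 201.0619
  P = 2175056.16 / 201.0619 = 10817.84 W/m

10817.84


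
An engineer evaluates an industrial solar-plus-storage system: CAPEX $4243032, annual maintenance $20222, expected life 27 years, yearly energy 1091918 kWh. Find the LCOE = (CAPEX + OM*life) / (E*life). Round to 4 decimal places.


Total cost = CAPEX + OM * lifetime = 4243032 + 20222 * 27 = 4243032 + 545994 = 4789026
Total generation = annual * lifetime = 1091918 * 27 = 29481786 kWh
LCOE = 4789026 / 29481786
LCOE = 0.1624 $/kWh

0.1624


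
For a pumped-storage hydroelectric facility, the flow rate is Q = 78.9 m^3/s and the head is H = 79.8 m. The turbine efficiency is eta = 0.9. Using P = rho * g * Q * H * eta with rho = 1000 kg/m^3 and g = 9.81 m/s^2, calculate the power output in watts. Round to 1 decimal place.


Apply the hydropower formula P = rho * g * Q * H * eta
rho * g = 1000 * 9.81 = 9810.0
P = 9810.0 * 78.9 * 79.8 * 0.9
P = 55589326.4 W

55589326.4


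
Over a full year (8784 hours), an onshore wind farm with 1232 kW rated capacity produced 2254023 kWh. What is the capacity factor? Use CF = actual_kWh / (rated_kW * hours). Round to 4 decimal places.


Capacity factor = actual output / maximum possible output
Maximum possible = rated * hours = 1232 * 8784 = 10821888 kWh
CF = 2254023 / 10821888
CF = 0.2083

0.2083


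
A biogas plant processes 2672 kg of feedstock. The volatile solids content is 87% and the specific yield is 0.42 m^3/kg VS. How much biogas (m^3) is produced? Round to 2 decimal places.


Compute volatile solids:
  VS = mass * VS_fraction = 2672 * 0.87 = 2324.64 kg
Calculate biogas volume:
  Biogas = VS * specific_yield = 2324.64 * 0.42
  Biogas = 976.35 m^3

976.35


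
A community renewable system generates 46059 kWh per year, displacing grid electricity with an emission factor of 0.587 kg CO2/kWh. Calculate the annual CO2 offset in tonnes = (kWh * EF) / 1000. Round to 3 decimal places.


CO2 offset in kg = generation * emission_factor
CO2 offset = 46059 * 0.587 = 27036.63 kg
Convert to tonnes:
  CO2 offset = 27036.63 / 1000 = 27.037 tonnes

27.037


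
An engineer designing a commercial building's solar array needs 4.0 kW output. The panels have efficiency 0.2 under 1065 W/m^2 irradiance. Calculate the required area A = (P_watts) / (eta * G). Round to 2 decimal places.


Convert target power to watts: P = 4.0 * 1000 = 4000.0 W
Compute denominator: eta * G = 0.2 * 1065 = 213.0
Required area A = P / (eta * G) = 4000.0 / 213.0
A = 18.78 m^2

18.78


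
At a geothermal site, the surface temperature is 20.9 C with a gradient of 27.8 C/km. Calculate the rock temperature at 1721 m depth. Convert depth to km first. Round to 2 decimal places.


Convert depth to km: 1721 / 1000 = 1.721 km
Temperature increase = gradient * depth_km = 27.8 * 1.721 = 47.84 C
Temperature at depth = T_surface + delta_T = 20.9 + 47.84
T = 68.74 C

68.74


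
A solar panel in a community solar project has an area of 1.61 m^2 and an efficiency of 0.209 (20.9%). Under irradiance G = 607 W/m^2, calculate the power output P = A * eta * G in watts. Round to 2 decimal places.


Use the solar power formula P = A * eta * G.
Given: A = 1.61 m^2, eta = 0.209, G = 607 W/m^2
P = 1.61 * 0.209 * 607
P = 204.25 W

204.25


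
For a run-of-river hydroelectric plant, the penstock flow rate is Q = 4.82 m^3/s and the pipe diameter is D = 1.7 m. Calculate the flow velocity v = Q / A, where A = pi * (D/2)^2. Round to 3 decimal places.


Compute pipe cross-sectional area:
  A = pi * (D/2)^2 = pi * (1.7/2)^2 = 2.2698 m^2
Calculate velocity:
  v = Q / A = 4.82 / 2.2698
  v = 2.124 m/s

2.124


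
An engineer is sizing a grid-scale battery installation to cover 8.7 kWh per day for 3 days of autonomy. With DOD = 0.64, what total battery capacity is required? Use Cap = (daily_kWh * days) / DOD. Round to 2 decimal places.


Total energy needed = daily * days = 8.7 * 3 = 26.1 kWh
Account for depth of discharge:
  Cap = total_energy / DOD = 26.1 / 0.64
  Cap = 40.78 kWh

40.78


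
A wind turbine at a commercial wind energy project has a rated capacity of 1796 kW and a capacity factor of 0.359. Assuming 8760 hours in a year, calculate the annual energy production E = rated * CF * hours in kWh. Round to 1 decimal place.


Annual energy = rated_kW * capacity_factor * hours_per_year
Given: P_rated = 1796 kW, CF = 0.359, hours = 8760
E = 1796 * 0.359 * 8760
E = 5648132.6 kWh

5648132.6


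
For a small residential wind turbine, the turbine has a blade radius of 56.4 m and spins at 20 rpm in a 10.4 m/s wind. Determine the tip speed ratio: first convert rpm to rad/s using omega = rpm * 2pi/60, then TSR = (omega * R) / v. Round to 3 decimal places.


Convert rotational speed to rad/s:
  omega = 20 * 2 * pi / 60 = 2.0944 rad/s
Compute tip speed:
  v_tip = omega * R = 2.0944 * 56.4 = 118.124 m/s
Tip speed ratio:
  TSR = v_tip / v_wind = 118.124 / 10.4 = 11.358

11.358


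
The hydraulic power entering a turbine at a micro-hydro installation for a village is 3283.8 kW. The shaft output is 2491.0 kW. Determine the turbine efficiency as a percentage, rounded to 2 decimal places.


Turbine efficiency = (output power / input power) * 100
eta = (2491.0 / 3283.8) * 100
eta = 75.86%

75.86


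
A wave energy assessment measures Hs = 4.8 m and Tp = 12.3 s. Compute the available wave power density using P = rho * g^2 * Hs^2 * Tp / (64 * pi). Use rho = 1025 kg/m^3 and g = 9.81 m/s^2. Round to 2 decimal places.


Apply wave power formula:
  g^2 = 9.81^2 = 96.2361
  Hs^2 = 4.8^2 = 23.04
  Numerator = rho * g^2 * Hs^2 * Tp = 1025 * 96.2361 * 23.04 * 12.3 = 27954354.37
  Denominator = 64 * pi = 201.0619
  P = 27954354.37 / 201.0619 = 139033.55 W/m

139033.55


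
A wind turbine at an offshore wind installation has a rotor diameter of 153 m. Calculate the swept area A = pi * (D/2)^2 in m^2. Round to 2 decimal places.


Compute the rotor radius:
  r = D / 2 = 153 / 2 = 76.5 m
Calculate swept area:
  A = pi * r^2 = pi * 76.5^2
  A = 18385.39 m^2

18385.39


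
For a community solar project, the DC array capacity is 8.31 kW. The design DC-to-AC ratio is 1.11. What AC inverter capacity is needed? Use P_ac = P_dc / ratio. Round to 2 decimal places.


The inverter AC capacity is determined by the DC/AC ratio.
Given: P_dc = 8.31 kW, DC/AC ratio = 1.11
P_ac = P_dc / ratio = 8.31 / 1.11
P_ac = 7.49 kW

7.49


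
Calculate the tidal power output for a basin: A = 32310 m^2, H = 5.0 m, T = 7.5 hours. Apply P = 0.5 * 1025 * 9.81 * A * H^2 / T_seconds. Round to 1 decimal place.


Convert period to seconds: T = 7.5 * 3600 = 27000.0 s
H^2 = 5.0^2 = 25.0
P = 0.5 * rho * g * A * H^2 / T
P = 0.5 * 1025 * 9.81 * 32310 * 25.0 / 27000.0
P = 150409.8 W

150409.8


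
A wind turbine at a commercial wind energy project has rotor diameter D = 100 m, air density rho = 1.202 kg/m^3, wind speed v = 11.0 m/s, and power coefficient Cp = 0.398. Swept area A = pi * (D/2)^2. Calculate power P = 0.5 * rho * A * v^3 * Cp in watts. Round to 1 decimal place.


Step 1 -- Compute swept area:
  A = pi * (D/2)^2 = pi * (100/2)^2 = 7853.98 m^2
Step 2 -- Apply wind power equation:
  P = 0.5 * rho * A * v^3 * Cp
  v^3 = 11.0^3 = 1331.0
  P = 0.5 * 1.202 * 7853.98 * 1331.0 * 0.398
  P = 2500492.1 W

2500492.1


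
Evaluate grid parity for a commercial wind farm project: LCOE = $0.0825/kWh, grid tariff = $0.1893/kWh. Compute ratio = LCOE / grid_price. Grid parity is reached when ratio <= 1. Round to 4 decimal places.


Compare LCOE to grid price:
  LCOE = $0.0825/kWh, Grid price = $0.1893/kWh
  Ratio = LCOE / grid_price = 0.0825 / 0.1893 = 0.4358
  Grid parity achieved (ratio <= 1)? yes

0.4358


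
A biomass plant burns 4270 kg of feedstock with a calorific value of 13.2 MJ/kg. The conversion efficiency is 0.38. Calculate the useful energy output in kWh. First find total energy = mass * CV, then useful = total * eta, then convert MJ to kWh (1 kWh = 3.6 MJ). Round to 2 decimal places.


Total energy = mass * CV = 4270 * 13.2 = 56364.0 MJ
Useful energy = total * eta = 56364.0 * 0.38 = 21418.32 MJ
Convert to kWh: 21418.32 / 3.6
Useful energy = 5949.53 kWh

5949.53


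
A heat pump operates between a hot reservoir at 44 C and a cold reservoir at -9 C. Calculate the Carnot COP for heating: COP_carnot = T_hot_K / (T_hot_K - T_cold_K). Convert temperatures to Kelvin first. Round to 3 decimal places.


Convert to Kelvin:
  T_hot = 44 + 273.15 = 317.15 K
  T_cold = -9 + 273.15 = 264.15 K
Apply Carnot COP formula:
  COP = T_hot_K / (T_hot_K - T_cold_K) = 317.15 / 53.0
  COP = 5.984

5.984


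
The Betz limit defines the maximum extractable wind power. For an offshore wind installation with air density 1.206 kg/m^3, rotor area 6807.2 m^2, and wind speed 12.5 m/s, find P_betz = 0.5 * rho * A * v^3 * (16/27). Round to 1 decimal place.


The Betz coefficient Cp_max = 16/27 = 0.5926
v^3 = 12.5^3 = 1953.125
P_betz = 0.5 * rho * A * v^3 * Cp_max
P_betz = 0.5 * 1.206 * 6807.2 * 1953.125 * 0.5926
P_betz = 4750858.3 W

4750858.3


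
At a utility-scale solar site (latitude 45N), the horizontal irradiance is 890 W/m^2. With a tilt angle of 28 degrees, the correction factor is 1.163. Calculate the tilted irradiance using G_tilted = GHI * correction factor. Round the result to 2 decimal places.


Identify the given values:
  GHI = 890 W/m^2, tilt correction factor = 1.163
Apply the formula G_tilted = GHI * factor:
  G_tilted = 890 * 1.163
  G_tilted = 1035.07 W/m^2

1035.07


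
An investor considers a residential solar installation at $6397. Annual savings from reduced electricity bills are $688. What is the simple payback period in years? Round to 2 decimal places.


Simple payback period = initial cost / annual savings
Payback = 6397 / 688
Payback = 9.30 years

9.30


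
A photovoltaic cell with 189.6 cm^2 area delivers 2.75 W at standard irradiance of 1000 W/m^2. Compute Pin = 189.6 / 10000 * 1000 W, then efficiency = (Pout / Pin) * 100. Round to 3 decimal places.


First compute the input power:
  Pin = area_cm2 / 10000 * G = 189.6 / 10000 * 1000 = 18.96 W
Then compute efficiency:
  Efficiency = (Pout / Pin) * 100 = (2.75 / 18.96) * 100
  Efficiency = 14.504%

14.504


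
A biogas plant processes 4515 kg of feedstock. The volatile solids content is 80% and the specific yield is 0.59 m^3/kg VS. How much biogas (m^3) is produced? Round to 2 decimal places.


Compute volatile solids:
  VS = mass * VS_fraction = 4515 * 0.8 = 3612.0 kg
Calculate biogas volume:
  Biogas = VS * specific_yield = 3612.0 * 0.59
  Biogas = 2131.08 m^3

2131.08


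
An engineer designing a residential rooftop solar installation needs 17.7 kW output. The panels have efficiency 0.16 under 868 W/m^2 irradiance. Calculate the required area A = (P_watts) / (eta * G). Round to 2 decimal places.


Convert target power to watts: P = 17.7 * 1000 = 17700.0 W
Compute denominator: eta * G = 0.16 * 868 = 138.88
Required area A = P / (eta * G) = 17700.0 / 138.88
A = 127.45 m^2

127.45


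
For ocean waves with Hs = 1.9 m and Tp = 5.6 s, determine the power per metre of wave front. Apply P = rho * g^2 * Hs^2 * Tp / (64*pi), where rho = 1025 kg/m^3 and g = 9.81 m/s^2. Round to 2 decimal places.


Apply wave power formula:
  g^2 = 9.81^2 = 96.2361
  Hs^2 = 1.9^2 = 3.61
  Numerator = rho * g^2 * Hs^2 * Tp = 1025 * 96.2361 * 3.61 * 5.6 = 1994146.72
  Denominator = 64 * pi = 201.0619
  P = 1994146.72 / 201.0619 = 9918.07 W/m

9918.07


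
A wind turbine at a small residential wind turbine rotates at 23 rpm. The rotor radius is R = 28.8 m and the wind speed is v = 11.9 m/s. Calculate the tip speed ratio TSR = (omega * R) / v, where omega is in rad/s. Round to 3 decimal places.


Convert rotational speed to rad/s:
  omega = 23 * 2 * pi / 60 = 2.4086 rad/s
Compute tip speed:
  v_tip = omega * R = 2.4086 * 28.8 = 69.366 m/s
Tip speed ratio:
  TSR = v_tip / v_wind = 69.366 / 11.9 = 5.829

5.829


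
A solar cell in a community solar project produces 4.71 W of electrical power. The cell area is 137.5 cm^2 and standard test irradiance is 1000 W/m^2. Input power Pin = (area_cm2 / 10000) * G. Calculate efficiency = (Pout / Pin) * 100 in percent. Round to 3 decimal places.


First compute the input power:
  Pin = area_cm2 / 10000 * G = 137.5 / 10000 * 1000 = 13.75 W
Then compute efficiency:
  Efficiency = (Pout / Pin) * 100 = (4.71 / 13.75) * 100
  Efficiency = 34.255%

34.255


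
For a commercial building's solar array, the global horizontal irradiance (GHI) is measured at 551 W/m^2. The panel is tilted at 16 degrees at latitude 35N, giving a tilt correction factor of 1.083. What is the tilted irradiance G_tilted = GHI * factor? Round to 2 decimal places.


Identify the given values:
  GHI = 551 W/m^2, tilt correction factor = 1.083
Apply the formula G_tilted = GHI * factor:
  G_tilted = 551 * 1.083
  G_tilted = 596.73 W/m^2

596.73


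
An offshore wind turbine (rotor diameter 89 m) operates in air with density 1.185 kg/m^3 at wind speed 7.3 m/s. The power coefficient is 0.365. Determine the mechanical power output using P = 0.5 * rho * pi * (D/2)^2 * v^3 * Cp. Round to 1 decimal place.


Step 1 -- Compute swept area:
  A = pi * (D/2)^2 = pi * (89/2)^2 = 6221.14 m^2
Step 2 -- Apply wind power equation:
  P = 0.5 * rho * A * v^3 * Cp
  v^3 = 7.3^3 = 389.017
  P = 0.5 * 1.185 * 6221.14 * 389.017 * 0.365
  P = 523383.1 W

523383.1


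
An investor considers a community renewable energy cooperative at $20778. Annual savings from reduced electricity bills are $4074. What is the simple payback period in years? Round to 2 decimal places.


Simple payback period = initial cost / annual savings
Payback = 20778 / 4074
Payback = 5.10 years

5.10


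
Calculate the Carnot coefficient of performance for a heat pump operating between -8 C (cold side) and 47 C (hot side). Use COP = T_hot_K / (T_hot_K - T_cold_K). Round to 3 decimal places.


Convert to Kelvin:
  T_hot = 47 + 273.15 = 320.15 K
  T_cold = -8 + 273.15 = 265.15 K
Apply Carnot COP formula:
  COP = T_hot_K / (T_hot_K - T_cold_K) = 320.15 / 55.0
  COP = 5.821

5.821


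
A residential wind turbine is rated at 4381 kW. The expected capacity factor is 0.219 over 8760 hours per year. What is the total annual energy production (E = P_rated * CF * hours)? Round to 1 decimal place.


Annual energy = rated_kW * capacity_factor * hours_per_year
Given: P_rated = 4381 kW, CF = 0.219, hours = 8760
E = 4381 * 0.219 * 8760
E = 8404685.6 kWh

8404685.6


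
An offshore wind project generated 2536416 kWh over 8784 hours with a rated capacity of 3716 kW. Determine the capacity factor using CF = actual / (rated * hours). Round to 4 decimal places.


Capacity factor = actual output / maximum possible output
Maximum possible = rated * hours = 3716 * 8784 = 32641344 kWh
CF = 2536416 / 32641344
CF = 0.0777

0.0777


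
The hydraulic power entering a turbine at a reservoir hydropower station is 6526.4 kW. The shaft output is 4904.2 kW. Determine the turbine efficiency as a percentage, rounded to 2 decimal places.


Turbine efficiency = (output power / input power) * 100
eta = (4904.2 / 6526.4) * 100
eta = 75.14%

75.14


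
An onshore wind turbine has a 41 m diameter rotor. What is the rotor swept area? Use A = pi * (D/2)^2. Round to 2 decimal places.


Compute the rotor radius:
  r = D / 2 = 41 / 2 = 20.5 m
Calculate swept area:
  A = pi * r^2 = pi * 20.5^2
  A = 1320.25 m^2

1320.25


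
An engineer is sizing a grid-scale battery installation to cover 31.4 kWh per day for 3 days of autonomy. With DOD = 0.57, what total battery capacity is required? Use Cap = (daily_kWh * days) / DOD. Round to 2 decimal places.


Total energy needed = daily * days = 31.4 * 3 = 94.2 kWh
Account for depth of discharge:
  Cap = total_energy / DOD = 94.2 / 0.57
  Cap = 165.26 kWh

165.26


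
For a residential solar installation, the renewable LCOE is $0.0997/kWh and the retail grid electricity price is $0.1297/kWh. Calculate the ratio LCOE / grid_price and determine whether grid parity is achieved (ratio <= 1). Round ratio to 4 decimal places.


Compare LCOE to grid price:
  LCOE = $0.0997/kWh, Grid price = $0.1297/kWh
  Ratio = LCOE / grid_price = 0.0997 / 0.1297 = 0.7687
  Grid parity achieved (ratio <= 1)? yes

0.7687


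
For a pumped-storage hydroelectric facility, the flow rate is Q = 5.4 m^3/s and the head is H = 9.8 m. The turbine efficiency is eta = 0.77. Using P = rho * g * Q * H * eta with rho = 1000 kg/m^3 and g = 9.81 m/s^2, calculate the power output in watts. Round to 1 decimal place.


Apply the hydropower formula P = rho * g * Q * H * eta
rho * g = 1000 * 9.81 = 9810.0
P = 9810.0 * 5.4 * 9.8 * 0.77
P = 399741.8 W

399741.8


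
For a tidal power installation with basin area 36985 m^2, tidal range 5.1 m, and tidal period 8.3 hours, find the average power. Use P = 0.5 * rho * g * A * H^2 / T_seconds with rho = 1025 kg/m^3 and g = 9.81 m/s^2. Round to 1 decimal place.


Convert period to seconds: T = 8.3 * 3600 = 29880.0 s
H^2 = 5.1^2 = 26.01
P = 0.5 * rho * g * A * H^2 / T
P = 0.5 * 1025 * 9.81 * 36985 * 26.01 / 29880.0
P = 161863.3 W

161863.3


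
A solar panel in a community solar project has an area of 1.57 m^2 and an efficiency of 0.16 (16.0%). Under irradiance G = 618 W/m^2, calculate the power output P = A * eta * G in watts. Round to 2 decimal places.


Use the solar power formula P = A * eta * G.
Given: A = 1.57 m^2, eta = 0.16, G = 618 W/m^2
P = 1.57 * 0.16 * 618
P = 155.24 W

155.24


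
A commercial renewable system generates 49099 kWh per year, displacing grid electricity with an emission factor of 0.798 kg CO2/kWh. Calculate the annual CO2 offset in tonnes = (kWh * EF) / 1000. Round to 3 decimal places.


CO2 offset in kg = generation * emission_factor
CO2 offset = 49099 * 0.798 = 39181.0 kg
Convert to tonnes:
  CO2 offset = 39181.0 / 1000 = 39.181 tonnes

39.181


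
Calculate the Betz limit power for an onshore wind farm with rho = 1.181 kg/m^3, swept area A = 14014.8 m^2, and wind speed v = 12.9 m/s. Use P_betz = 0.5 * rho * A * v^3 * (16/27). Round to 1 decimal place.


The Betz coefficient Cp_max = 16/27 = 0.5926
v^3 = 12.9^3 = 2146.689
P_betz = 0.5 * rho * A * v^3 * Cp_max
P_betz = 0.5 * 1.181 * 14014.8 * 2146.689 * 0.5926
P_betz = 10527667.4 W

10527667.4


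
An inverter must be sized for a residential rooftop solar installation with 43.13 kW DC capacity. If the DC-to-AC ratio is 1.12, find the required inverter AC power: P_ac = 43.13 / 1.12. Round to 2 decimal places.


The inverter AC capacity is determined by the DC/AC ratio.
Given: P_dc = 43.13 kW, DC/AC ratio = 1.12
P_ac = P_dc / ratio = 43.13 / 1.12
P_ac = 38.51 kW

38.51


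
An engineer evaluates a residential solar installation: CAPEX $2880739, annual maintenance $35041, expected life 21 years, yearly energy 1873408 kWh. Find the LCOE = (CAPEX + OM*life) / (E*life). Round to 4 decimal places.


Total cost = CAPEX + OM * lifetime = 2880739 + 35041 * 21 = 2880739 + 735861 = 3616600
Total generation = annual * lifetime = 1873408 * 21 = 39341568 kWh
LCOE = 3616600 / 39341568
LCOE = 0.0919 $/kWh

0.0919


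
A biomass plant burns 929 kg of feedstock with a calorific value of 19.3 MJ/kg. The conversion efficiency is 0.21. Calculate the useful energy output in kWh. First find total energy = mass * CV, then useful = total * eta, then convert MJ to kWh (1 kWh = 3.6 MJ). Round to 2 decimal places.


Total energy = mass * CV = 929 * 19.3 = 17929.7 MJ
Useful energy = total * eta = 17929.7 * 0.21 = 3765.24 MJ
Convert to kWh: 3765.24 / 3.6
Useful energy = 1045.90 kWh

1045.90


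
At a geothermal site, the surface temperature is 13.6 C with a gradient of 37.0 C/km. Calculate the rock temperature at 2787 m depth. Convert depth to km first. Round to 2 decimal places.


Convert depth to km: 2787 / 1000 = 2.787 km
Temperature increase = gradient * depth_km = 37.0 * 2.787 = 103.12 C
Temperature at depth = T_surface + delta_T = 13.6 + 103.12
T = 116.72 C

116.72


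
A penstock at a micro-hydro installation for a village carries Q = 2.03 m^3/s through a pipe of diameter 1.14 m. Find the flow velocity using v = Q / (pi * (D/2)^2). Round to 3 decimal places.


Compute pipe cross-sectional area:
  A = pi * (D/2)^2 = pi * (1.14/2)^2 = 1.0207 m^2
Calculate velocity:
  v = Q / A = 2.03 / 1.0207
  v = 1.989 m/s

1.989


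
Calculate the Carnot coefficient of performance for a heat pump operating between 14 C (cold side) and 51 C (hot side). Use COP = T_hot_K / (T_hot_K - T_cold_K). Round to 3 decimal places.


Convert to Kelvin:
  T_hot = 51 + 273.15 = 324.15 K
  T_cold = 14 + 273.15 = 287.15 K
Apply Carnot COP formula:
  COP = T_hot_K / (T_hot_K - T_cold_K) = 324.15 / 37.0
  COP = 8.761

8.761


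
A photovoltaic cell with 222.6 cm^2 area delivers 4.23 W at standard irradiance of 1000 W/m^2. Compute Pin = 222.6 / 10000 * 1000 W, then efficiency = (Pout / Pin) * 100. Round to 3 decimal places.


First compute the input power:
  Pin = area_cm2 / 10000 * G = 222.6 / 10000 * 1000 = 22.26 W
Then compute efficiency:
  Efficiency = (Pout / Pin) * 100 = (4.23 / 22.26) * 100
  Efficiency = 19.003%

19.003


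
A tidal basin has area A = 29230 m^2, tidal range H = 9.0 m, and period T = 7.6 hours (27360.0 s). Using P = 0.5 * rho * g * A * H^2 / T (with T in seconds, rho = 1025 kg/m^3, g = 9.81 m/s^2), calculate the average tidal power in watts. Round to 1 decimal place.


Convert period to seconds: T = 7.6 * 3600 = 27360.0 s
H^2 = 9.0^2 = 81.0
P = 0.5 * rho * g * A * H^2 / T
P = 0.5 * 1025 * 9.81 * 29230 * 81.0 / 27360.0
P = 435071.5 W

435071.5


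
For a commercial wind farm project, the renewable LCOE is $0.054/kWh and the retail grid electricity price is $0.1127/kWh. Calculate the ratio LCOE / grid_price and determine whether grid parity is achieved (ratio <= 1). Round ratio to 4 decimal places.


Compare LCOE to grid price:
  LCOE = $0.054/kWh, Grid price = $0.1127/kWh
  Ratio = LCOE / grid_price = 0.054 / 0.1127 = 0.4791
  Grid parity achieved (ratio <= 1)? yes

0.4791


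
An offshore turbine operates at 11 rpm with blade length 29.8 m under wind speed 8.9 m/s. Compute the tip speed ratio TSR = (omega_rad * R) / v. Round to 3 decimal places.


Convert rotational speed to rad/s:
  omega = 11 * 2 * pi / 60 = 1.1519 rad/s
Compute tip speed:
  v_tip = omega * R = 1.1519 * 29.8 = 34.327 m/s
Tip speed ratio:
  TSR = v_tip / v_wind = 34.327 / 8.9 = 3.857

3.857


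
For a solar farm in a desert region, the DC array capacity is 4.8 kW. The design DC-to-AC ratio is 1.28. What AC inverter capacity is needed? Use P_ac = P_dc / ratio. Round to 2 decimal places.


The inverter AC capacity is determined by the DC/AC ratio.
Given: P_dc = 4.8 kW, DC/AC ratio = 1.28
P_ac = P_dc / ratio = 4.8 / 1.28
P_ac = 3.75 kW

3.75


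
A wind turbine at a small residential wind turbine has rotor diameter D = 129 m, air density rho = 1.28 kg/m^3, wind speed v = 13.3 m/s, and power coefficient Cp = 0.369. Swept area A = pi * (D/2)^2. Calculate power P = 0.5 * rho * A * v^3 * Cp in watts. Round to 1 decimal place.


Step 1 -- Compute swept area:
  A = pi * (D/2)^2 = pi * (129/2)^2 = 13069.81 m^2
Step 2 -- Apply wind power equation:
  P = 0.5 * rho * A * v^3 * Cp
  v^3 = 13.3^3 = 2352.637
  P = 0.5 * 1.28 * 13069.81 * 2352.637 * 0.369
  P = 7261570.6 W

7261570.6


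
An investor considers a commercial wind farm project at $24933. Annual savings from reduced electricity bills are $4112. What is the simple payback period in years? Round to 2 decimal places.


Simple payback period = initial cost / annual savings
Payback = 24933 / 4112
Payback = 6.06 years

6.06


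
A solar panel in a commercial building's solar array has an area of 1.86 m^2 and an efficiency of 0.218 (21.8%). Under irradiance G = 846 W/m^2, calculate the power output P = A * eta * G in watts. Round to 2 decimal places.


Use the solar power formula P = A * eta * G.
Given: A = 1.86 m^2, eta = 0.218, G = 846 W/m^2
P = 1.86 * 0.218 * 846
P = 343.04 W

343.04


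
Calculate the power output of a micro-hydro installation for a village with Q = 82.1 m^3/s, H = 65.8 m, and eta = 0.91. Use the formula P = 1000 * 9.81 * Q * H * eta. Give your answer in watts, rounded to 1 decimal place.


Apply the hydropower formula P = rho * g * Q * H * eta
rho * g = 1000 * 9.81 = 9810.0
P = 9810.0 * 82.1 * 65.8 * 0.91
P = 48225801.1 W

48225801.1


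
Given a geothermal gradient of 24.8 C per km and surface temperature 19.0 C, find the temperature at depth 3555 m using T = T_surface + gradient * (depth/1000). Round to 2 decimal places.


Convert depth to km: 3555 / 1000 = 3.555 km
Temperature increase = gradient * depth_km = 24.8 * 3.555 = 88.16 C
Temperature at depth = T_surface + delta_T = 19.0 + 88.16
T = 107.16 C

107.16


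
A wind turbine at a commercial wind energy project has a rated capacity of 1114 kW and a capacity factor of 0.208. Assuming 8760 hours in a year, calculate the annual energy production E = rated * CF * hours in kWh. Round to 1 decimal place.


Annual energy = rated_kW * capacity_factor * hours_per_year
Given: P_rated = 1114 kW, CF = 0.208, hours = 8760
E = 1114 * 0.208 * 8760
E = 2029797.1 kWh

2029797.1


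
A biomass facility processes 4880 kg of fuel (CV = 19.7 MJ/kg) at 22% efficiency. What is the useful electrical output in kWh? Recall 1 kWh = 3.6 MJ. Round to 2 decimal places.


Total energy = mass * CV = 4880 * 19.7 = 96136.0 MJ
Useful energy = total * eta = 96136.0 * 0.22 = 21149.92 MJ
Convert to kWh: 21149.92 / 3.6
Useful energy = 5874.98 kWh

5874.98


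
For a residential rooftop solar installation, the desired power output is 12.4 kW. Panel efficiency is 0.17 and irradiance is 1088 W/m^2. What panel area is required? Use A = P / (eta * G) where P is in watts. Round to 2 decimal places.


Convert target power to watts: P = 12.4 * 1000 = 12400.0 W
Compute denominator: eta * G = 0.17 * 1088 = 184.96
Required area A = P / (eta * G) = 12400.0 / 184.96
A = 67.04 m^2

67.04


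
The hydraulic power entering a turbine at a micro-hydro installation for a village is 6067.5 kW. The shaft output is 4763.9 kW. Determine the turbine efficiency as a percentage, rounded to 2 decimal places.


Turbine efficiency = (output power / input power) * 100
eta = (4763.9 / 6067.5) * 100
eta = 78.52%

78.52


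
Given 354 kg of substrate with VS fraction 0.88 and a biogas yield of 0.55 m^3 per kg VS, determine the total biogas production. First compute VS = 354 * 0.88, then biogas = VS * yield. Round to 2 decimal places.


Compute volatile solids:
  VS = mass * VS_fraction = 354 * 0.88 = 311.52 kg
Calculate biogas volume:
  Biogas = VS * specific_yield = 311.52 * 0.55
  Biogas = 171.34 m^3

171.34


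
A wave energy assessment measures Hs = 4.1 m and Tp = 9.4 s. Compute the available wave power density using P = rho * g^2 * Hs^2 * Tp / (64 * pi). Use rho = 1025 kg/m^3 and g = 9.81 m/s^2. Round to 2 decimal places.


Apply wave power formula:
  g^2 = 9.81^2 = 96.2361
  Hs^2 = 4.1^2 = 16.81
  Numerator = rho * g^2 * Hs^2 * Tp = 1025 * 96.2361 * 16.81 * 9.4 = 15586817.38
  Denominator = 64 * pi = 201.0619
  P = 15586817.38 / 201.0619 = 77522.47 W/m

77522.47


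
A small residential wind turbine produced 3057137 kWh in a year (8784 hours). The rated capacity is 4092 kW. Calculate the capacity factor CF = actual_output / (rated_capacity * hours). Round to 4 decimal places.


Capacity factor = actual output / maximum possible output
Maximum possible = rated * hours = 4092 * 8784 = 35944128 kWh
CF = 3057137 / 35944128
CF = 0.0851

0.0851


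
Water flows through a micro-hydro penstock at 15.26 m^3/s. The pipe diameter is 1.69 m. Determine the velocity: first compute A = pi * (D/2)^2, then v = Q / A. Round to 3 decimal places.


Compute pipe cross-sectional area:
  A = pi * (D/2)^2 = pi * (1.69/2)^2 = 2.2432 m^2
Calculate velocity:
  v = Q / A = 15.26 / 2.2432
  v = 6.803 m/s

6.803


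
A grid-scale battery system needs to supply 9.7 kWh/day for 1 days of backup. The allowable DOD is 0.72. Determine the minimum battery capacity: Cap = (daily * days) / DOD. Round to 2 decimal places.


Total energy needed = daily * days = 9.7 * 1 = 9.7 kWh
Account for depth of discharge:
  Cap = total_energy / DOD = 9.7 / 0.72
  Cap = 13.47 kWh

13.47


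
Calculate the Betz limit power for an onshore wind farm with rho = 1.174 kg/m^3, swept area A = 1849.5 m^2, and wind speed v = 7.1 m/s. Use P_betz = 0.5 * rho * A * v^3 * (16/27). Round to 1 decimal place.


The Betz coefficient Cp_max = 16/27 = 0.5926
v^3 = 7.1^3 = 357.911
P_betz = 0.5 * rho * A * v^3 * Cp_max
P_betz = 0.5 * 1.174 * 1849.5 * 357.911 * 0.5926
P_betz = 230262.8 W

230262.8
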